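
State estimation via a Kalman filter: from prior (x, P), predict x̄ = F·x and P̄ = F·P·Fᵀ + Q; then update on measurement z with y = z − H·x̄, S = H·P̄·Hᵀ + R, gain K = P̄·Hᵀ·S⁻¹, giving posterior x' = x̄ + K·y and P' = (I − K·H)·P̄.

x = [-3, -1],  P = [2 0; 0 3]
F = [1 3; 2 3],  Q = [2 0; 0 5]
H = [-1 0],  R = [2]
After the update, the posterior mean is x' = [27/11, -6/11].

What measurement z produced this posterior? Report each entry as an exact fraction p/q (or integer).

z = [-3]

x̄ = F·x = [-6, -9]
P̄ = F·P·Fᵀ + Q = [31 31; 31 40]
S = H·P̄·Hᵀ + R = [33]
K = P̄·Hᵀ·S⁻¹ = [-31/33; -31/33]
x' − x̄ = [93/11, 93/11] = K·y
y = (KᵀK)⁻¹·Kᵀ·(x' − x̄) = [-9]
z = y + H·x̄ = [-9] + [6] = [-3]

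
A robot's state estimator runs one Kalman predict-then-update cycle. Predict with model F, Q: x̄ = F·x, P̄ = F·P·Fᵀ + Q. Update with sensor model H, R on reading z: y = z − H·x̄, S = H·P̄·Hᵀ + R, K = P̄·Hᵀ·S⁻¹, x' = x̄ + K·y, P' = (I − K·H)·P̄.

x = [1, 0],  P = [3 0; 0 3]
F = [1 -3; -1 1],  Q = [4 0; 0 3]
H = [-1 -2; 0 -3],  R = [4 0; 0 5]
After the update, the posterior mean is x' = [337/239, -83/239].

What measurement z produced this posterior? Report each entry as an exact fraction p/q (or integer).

z = [-1, 1]

x̄ = F·x = [1, -1]
P̄ = F·P·Fᵀ + Q = [34 -12; -12 9]
S = H·P̄·Hᵀ + R = [26 18; 18 86]
K = P̄·Hᵀ·S⁻¹ = [-377/478 279/478; -15/956 -297/956]
x' − x̄ = [98/239, 156/239] = K·y
y = (KᵀK)⁻¹·Kᵀ·(x' − x̄) = [-2, -2]
z = y + H·x̄ = [-2, -2] + [1, 3] = [-1, 1]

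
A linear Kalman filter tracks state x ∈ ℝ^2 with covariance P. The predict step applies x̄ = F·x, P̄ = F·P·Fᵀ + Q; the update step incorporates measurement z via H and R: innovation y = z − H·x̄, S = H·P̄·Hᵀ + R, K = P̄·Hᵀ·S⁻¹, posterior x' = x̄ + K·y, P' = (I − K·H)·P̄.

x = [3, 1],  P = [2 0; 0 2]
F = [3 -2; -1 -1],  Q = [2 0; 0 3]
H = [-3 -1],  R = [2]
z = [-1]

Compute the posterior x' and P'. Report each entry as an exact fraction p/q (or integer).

x' = [431/249, -1012/249]
P' = [248/249 -580/249; -580/249 1742/249]

x̄ = F·x = [7, -4]
P̄ = F·P·Fᵀ + Q = [28 -2; -2 7]
y = z − H·x̄ = [16]
S = H·P̄·Hᵀ + R = [249]
K = P̄·Hᵀ·S⁻¹ = [-82/249; -1/249]
x' = x̄ + K·y = [431/249, -1012/249]
P' = (I − K·H)·P̄ = [248/249 -580/249; -580/249 1742/249]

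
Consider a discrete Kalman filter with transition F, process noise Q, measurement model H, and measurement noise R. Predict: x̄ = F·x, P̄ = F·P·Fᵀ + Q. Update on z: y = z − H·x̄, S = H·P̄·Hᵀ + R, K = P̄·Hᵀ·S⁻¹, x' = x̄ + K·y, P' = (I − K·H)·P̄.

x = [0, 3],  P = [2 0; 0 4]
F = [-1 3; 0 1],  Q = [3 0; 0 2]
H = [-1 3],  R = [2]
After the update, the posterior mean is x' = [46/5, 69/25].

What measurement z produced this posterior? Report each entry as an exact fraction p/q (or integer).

z = [-1]

x̄ = F·x = [9, 3]
P̄ = F·P·Fᵀ + Q = [41 12; 12 6]
S = H·P̄·Hᵀ + R = [25]
K = P̄·Hᵀ·S⁻¹ = [-1/5; 6/25]
x' − x̄ = [1/5, -6/25] = K·y
y = (KᵀK)⁻¹·Kᵀ·(x' − x̄) = [-1]
z = y + H·x̄ = [-1] + [0] = [-1]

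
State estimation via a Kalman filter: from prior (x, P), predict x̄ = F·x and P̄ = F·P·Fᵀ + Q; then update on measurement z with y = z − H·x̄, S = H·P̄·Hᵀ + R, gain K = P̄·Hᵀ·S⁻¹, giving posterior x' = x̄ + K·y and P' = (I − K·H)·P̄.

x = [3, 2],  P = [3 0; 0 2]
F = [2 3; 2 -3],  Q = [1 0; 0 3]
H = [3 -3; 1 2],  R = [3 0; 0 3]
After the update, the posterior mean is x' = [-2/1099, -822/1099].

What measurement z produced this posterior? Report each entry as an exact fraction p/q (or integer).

x̄ = F·x = [12, 0]
P̄ = F·P·Fᵀ + Q = [31 -6; -6 33]
S = H·P̄·Hᵀ + R = [687 -123; -123 142]
K = P̄·Hᵀ·S⁻¹ = [6033/27475 8902/27475; -3078/27475 8943/27475]
x' − x̄ = [-13190/1099, -822/1099] = K·y
y = (KᵀK)⁻¹·Kᵀ·(x' − x̄) = [-34, -14]
z = y + H·x̄ = [-34, -14] + [36, 12] = [2, -2]

z = [2, -2]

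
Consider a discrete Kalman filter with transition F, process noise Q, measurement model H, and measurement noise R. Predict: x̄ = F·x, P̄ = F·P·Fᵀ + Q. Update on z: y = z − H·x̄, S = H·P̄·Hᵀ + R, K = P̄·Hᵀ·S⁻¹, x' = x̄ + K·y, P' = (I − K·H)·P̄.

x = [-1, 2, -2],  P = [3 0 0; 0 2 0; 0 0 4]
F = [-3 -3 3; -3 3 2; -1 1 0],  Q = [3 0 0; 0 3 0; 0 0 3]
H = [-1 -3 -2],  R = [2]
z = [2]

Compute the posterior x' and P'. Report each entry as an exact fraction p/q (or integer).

x̄ = F·x = [-9, 5, 3]
P̄ = F·P·Fᵀ + Q = [84 33 3; 33 64 15; 3 15 8]
y = z − H·x̄ = [14]
S = H·P̄·Hᵀ + R = [1084]
K = P̄·Hᵀ·S⁻¹ = [-189/1084; -255/1084; -16/271]
x' = x̄ + K·y = [-6201/542, 925/542, 589/271]
P' = (I − K·H)·P̄ = [55335/1084 -12423/1084 -2211/271; -12423/1084 4351/1084 -15/271; -2211/271 -15/271 1144/271]

x' = [-6201/542, 925/542, 589/271]
P' = [55335/1084 -12423/1084 -2211/271; -12423/1084 4351/1084 -15/271; -2211/271 -15/271 1144/271]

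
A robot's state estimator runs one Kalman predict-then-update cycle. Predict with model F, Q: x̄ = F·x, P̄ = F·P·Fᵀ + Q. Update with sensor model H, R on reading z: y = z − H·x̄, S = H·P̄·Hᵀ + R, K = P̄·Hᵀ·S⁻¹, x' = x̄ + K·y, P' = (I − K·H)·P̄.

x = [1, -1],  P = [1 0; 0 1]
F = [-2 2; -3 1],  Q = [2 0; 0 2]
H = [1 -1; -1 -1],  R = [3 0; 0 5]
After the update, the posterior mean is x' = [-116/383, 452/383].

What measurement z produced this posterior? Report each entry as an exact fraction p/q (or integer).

z = [-2, -2]

x̄ = F·x = [-4, -4]
P̄ = F·P·Fᵀ + Q = [10 8; 8 12]
S = H·P̄·Hᵀ + R = [9 2; 2 43]
K = P̄·Hᵀ·S⁻¹ = [122/383 -166/383; -132/383 -172/383]
x' − x̄ = [1416/383, 1984/383] = K·y
y = (KᵀK)⁻¹·Kᵀ·(x' − x̄) = [-2, -10]
z = y + H·x̄ = [-2, -10] + [0, 8] = [-2, -2]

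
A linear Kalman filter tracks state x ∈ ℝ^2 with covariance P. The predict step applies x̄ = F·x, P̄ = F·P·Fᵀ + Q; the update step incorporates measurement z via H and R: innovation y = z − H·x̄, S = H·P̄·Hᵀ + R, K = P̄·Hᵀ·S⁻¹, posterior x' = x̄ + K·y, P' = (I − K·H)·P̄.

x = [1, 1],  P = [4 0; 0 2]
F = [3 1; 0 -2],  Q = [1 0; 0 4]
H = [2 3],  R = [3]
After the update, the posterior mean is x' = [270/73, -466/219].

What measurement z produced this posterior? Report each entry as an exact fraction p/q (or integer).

x̄ = F·x = [4, -2]
P̄ = F·P·Fᵀ + Q = [39 -4; -4 12]
S = H·P̄·Hᵀ + R = [219]
K = P̄·Hᵀ·S⁻¹ = [22/73; 28/219]
x' − x̄ = [-22/73, -28/219] = K·y
y = (KᵀK)⁻¹·Kᵀ·(x' − x̄) = [-1]
z = y + H·x̄ = [-1] + [2] = [1]

z = [1]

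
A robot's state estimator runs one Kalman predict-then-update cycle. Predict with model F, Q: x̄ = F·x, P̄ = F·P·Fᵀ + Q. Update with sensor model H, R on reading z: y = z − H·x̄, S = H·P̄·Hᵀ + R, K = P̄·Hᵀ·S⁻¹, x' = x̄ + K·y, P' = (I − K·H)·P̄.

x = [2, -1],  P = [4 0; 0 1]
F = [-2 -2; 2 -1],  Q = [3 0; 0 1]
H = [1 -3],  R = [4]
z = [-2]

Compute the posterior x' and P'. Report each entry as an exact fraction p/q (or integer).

x' = [11/7, 115/91]
P' = [158/21 46/21; 46/21 290/273]

x̄ = F·x = [-2, 5]
P̄ = F·P·Fᵀ + Q = [23 -14; -14 18]
y = z − H·x̄ = [15]
S = H·P̄·Hᵀ + R = [273]
K = P̄·Hᵀ·S⁻¹ = [5/21; -68/273]
x' = x̄ + K·y = [11/7, 115/91]
P' = (I − K·H)·P̄ = [158/21 46/21; 46/21 290/273]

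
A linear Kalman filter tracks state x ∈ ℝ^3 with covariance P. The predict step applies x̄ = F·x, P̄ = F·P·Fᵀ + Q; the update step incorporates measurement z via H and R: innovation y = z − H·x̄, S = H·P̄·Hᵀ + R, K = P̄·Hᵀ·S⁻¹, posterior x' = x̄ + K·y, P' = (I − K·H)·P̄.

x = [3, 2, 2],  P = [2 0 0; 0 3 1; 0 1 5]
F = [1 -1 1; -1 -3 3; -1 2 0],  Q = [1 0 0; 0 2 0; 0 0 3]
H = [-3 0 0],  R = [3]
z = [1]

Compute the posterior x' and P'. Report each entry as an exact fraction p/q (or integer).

x' = [-3/14, -61/7, 22/7]
P' = [9/28 4/7 -3/14; 4/7 214/7 2/7; -3/14 2/7 92/7]

x̄ = F·x = [3, -3, 1]
P̄ = F·P·Fᵀ + Q = [9 16 -6; 16 58 -10; -6 -10 17]
y = z − H·x̄ = [10]
S = H·P̄·Hᵀ + R = [84]
K = P̄·Hᵀ·S⁻¹ = [-9/28; -4/7; 3/14]
x' = x̄ + K·y = [-3/14, -61/7, 22/7]
P' = (I − K·H)·P̄ = [9/28 4/7 -3/14; 4/7 214/7 2/7; -3/14 2/7 92/7]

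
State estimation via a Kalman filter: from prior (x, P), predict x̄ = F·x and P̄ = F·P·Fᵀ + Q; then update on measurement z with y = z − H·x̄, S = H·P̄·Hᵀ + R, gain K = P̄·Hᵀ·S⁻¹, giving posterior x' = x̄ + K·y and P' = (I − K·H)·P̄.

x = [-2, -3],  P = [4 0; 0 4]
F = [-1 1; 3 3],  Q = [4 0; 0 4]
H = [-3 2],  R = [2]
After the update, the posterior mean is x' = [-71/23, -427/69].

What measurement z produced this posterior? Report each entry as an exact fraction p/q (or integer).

x̄ = F·x = [-1, -15]
P̄ = F·P·Fᵀ + Q = [12 0; 0 76]
S = H·P̄·Hᵀ + R = [414]
K = P̄·Hᵀ·S⁻¹ = [-2/23; 76/207]
x' − x̄ = [-48/23, 608/69] = K·y
y = (KᵀK)⁻¹·Kᵀ·(x' − x̄) = [24]
z = y + H·x̄ = [24] + [-27] = [-3]

z = [-3]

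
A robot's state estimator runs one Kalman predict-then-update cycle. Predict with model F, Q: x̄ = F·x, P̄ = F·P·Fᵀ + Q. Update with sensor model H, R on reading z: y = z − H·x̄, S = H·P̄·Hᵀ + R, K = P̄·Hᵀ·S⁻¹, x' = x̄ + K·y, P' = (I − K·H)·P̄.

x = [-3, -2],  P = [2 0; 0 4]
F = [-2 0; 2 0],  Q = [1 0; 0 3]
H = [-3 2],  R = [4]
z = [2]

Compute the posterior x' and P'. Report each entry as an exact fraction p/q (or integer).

x' = [-26/225, 122/225]
P' = [176/225 178/225; 178/225 359/225]

x̄ = F·x = [6, -6]
P̄ = F·P·Fᵀ + Q = [9 -8; -8 11]
y = z − H·x̄ = [32]
S = H·P̄·Hᵀ + R = [225]
K = P̄·Hᵀ·S⁻¹ = [-43/225; 46/225]
x' = x̄ + K·y = [-26/225, 122/225]
P' = (I − K·H)·P̄ = [176/225 178/225; 178/225 359/225]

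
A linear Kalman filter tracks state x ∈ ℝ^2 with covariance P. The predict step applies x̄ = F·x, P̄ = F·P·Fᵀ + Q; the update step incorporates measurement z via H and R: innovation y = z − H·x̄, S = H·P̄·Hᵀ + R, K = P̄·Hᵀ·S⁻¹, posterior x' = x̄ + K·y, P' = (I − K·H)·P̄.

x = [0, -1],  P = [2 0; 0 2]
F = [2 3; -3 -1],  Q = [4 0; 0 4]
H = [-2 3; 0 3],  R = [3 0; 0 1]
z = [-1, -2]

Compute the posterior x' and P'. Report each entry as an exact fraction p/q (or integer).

x̄ = F·x = [-3, 1]
P̄ = F·P·Fᵀ + Q = [30 -18; -18 24]
y = z − H·x̄ = [-10, -5]
S = H·P̄·Hᵀ + R = [555 324; 324 217]
K = P̄·Hᵀ·S⁻¹ = [-2414/5153 2322/5153; 36/5153 1656/5153]
x' = x̄ + K·y = [-2929/5153, -3487/5153]
P' = (I − K·H)·P̄ = [4782/5153 774/5153; 774/5153 552/5153]

x' = [-2929/5153, -3487/5153]
P' = [4782/5153 774/5153; 774/5153 552/5153]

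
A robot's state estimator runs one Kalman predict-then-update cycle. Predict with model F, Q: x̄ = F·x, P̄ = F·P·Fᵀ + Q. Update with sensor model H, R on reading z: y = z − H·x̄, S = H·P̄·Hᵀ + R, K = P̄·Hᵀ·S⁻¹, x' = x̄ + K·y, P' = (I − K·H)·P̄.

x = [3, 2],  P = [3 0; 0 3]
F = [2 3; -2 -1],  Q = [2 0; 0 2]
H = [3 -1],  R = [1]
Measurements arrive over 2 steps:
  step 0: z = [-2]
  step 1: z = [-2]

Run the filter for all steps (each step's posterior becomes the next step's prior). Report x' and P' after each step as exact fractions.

step 0: x̄ = F·x = [12, -8]
step 0: P̄ = F·P·Fᵀ + Q = [41 -21; -21 17]
step 0: y = z − H·x̄ = [-46]
step 0: S = H·P̄·Hᵀ + R = [513]
step 0: K = P̄·Hᵀ·S⁻¹ = [16/57; -80/513]
step 0: x' = x̄ + K·y = [-52/57, -424/513]
step 0: P' = (I − K·H)·P̄ = [11/19 83/57; 83/57 2321/513]
step 1: x̄ = F·x = [-736/171, 1360/513]
step 1: P̄ = F·P·Fᵀ + Q = [3563/57 -4709/171; -4709/171 7523/513]
step 1: y = z − H·x̄ = [6958/513]
step 1: S = H·P̄·Hᵀ + R = [381401/513]
step 1: K = P̄·Hᵀ·S⁻¹ = [110328/381401; -49904/381401]
step 1: x' = x̄ + K·y = [-145168/381401, 334256/381401]
step 1: P' = (I − K·H)·P̄ = [113291/381401 229545/381401; 229545/381401 738539/381401]

step 0: x' = [-52/57, -424/513], P' = [11/19 83/57; 83/57 2321/513]
step 1: x' = [-145168/381401, 334256/381401], P' = [113291/381401 229545/381401; 229545/381401 738539/381401]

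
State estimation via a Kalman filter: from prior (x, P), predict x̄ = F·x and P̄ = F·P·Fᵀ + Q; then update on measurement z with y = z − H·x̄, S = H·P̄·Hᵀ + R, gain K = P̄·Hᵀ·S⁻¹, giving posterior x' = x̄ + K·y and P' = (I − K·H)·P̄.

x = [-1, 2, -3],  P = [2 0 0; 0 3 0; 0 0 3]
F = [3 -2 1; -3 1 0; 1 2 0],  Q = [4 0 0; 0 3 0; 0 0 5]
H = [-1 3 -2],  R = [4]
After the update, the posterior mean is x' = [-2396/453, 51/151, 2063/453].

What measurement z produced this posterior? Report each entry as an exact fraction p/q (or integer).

x̄ = F·x = [-10, 5, 3]
P̄ = F·P·Fᵀ + Q = [37 -24 -6; -24 24 0; -6 0 19]
S = H·P̄·Hᵀ + R = [453]
K = P̄·Hᵀ·S⁻¹ = [-97/453; 32/151; -32/453]
x' − x̄ = [2134/453, -704/151, 704/453] = K·y
y = (KᵀK)⁻¹·Kᵀ·(x' − x̄) = [-22]
z = y + H·x̄ = [-22] + [19] = [-3]

z = [-3]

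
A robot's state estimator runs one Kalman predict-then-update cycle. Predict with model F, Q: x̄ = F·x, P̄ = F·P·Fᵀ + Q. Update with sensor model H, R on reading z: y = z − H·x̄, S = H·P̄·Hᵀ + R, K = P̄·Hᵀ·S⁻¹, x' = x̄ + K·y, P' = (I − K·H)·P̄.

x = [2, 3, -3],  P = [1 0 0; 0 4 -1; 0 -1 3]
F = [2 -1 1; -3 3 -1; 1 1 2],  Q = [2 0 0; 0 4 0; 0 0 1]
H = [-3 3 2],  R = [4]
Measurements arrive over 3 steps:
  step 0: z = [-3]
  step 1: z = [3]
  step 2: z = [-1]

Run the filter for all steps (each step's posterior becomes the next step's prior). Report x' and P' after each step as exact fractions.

step 0: x̄ = F·x = [-2, 6, -1]
step 0: P̄ = F·P·Fᵀ + Q = [15 -25 5; -25 58 -2; 5 -2 14]
step 0: y = z − H·x̄ = [-25]
step 0: S = H·P̄·Hᵀ + R = [1083]
step 0: K = P̄·Hᵀ·S⁻¹ = [-110/1083; 245/1083; 7/1083]
step 0: x' = x̄ + K·y = [584/1083, 373/1083, -1258/1083]
step 0: P' = (I − K·H)·P̄ = [4145/1083 -125/1083 6185/1083; -125/1083 2789/1083 -3881/1083; 6185/1083 -3881/1083 15113/1083]
step 1: x̄ = F·x = [-463/1083, 625/1083, -1559/1083]
step 1: P̄ = F·P·Fᵀ + Q = [69650/1083 -95924/1083 70408/1083; -95924/1083 144497/1083 -96994/1083; 70408/1083 -96994/1083 77435/1083]
step 1: y = z − H·x̄ = [3103/1083]
step 1: S = H·P̄·Hᵀ + R = [1959203/1083]
step 1: K = P̄·Hᵀ·S⁻¹ = [-355906/1959203; 527275/1959203; -347336/1959203]
step 1: x' = x̄ + K·y = [-1857329/1959203, 2641400/1959203, -3815495/1959203]
step 1: P' = (I − K·H)·P̄ = [9039158/1959203 -253234/1959203 13226776/1959203; -253234/1959203 4690702/1959203 -6361354/1959203; 13226776/1959203 -6361354/1959203 28687523/1959203]
step 2: x̄ = F·x = [-10171553/1959203, 17311682/1959203, -6846919/1959203]
step 2: P̄ = F·P·Fᵀ + Q = [140096011/1959203 -190852979/1959203 143004660/1959203; -190852979/1959203 282180067/1959203 -194814616/1959203; 143004660/1959203 -194814616/1959203 157394375/1959203]
step 2: y = z − H·x̄ = [-70715070/1959203]
step 2: S = H·P̄·Hᵀ + R = [3819421324/1959203]
step 2: K = P̄·Hᵀ·S⁻¹ = [-353418825/1909710662; 514734953/1909710662; -349334539/1909710662]
step 2: x' = x̄ + K·y = [1420810844/954855331, -852186971/954855331, 2967426592/954855331]
step 2: P' = (I − K·H)·P̄ = [4525593872/954855331 -163312408/954855331 6679940595/954855331; -163312408/954855331 2291273256/954855331 -3167143543/954855331; 6679940595/954855331 -3167143543/954855331 14421291668/954855331]

step 0: x' = [584/1083, 373/1083, -1258/1083], P' = [4145/1083 -125/1083 6185/1083; -125/1083 2789/1083 -3881/1083; 6185/1083 -3881/1083 15113/1083]
step 1: x' = [-1857329/1959203, 2641400/1959203, -3815495/1959203], P' = [9039158/1959203 -253234/1959203 13226776/1959203; -253234/1959203 4690702/1959203 -6361354/1959203; 13226776/1959203 -6361354/1959203 28687523/1959203]
step 2: x' = [1420810844/954855331, -852186971/954855331, 2967426592/954855331], P' = [4525593872/954855331 -163312408/954855331 6679940595/954855331; -163312408/954855331 2291273256/954855331 -3167143543/954855331; 6679940595/954855331 -3167143543/954855331 14421291668/954855331]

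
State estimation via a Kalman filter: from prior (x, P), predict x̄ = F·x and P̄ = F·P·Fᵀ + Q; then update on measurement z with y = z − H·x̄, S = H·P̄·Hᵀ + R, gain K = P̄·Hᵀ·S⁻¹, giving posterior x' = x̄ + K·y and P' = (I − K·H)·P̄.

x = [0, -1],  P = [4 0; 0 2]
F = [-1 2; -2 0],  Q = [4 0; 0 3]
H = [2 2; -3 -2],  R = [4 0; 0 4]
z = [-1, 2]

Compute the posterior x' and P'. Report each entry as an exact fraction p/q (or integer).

x' = [-222/191, 265/382]
P' = [496/191 -592/191; -592/191 799/191]

x̄ = F·x = [-2, 0]
P̄ = F·P·Fᵀ + Q = [16 8; 8 19]
y = z − H·x̄ = [3, -4]
S = H·P̄·Hᵀ + R = [208 -252; -252 320]
K = P̄·Hᵀ·S⁻¹ = [-48/191 -76/191; 207/382 89/382]
x' = x̄ + K·y = [-222/191, 265/382]
P' = (I − K·H)·P̄ = [496/191 -592/191; -592/191 799/191]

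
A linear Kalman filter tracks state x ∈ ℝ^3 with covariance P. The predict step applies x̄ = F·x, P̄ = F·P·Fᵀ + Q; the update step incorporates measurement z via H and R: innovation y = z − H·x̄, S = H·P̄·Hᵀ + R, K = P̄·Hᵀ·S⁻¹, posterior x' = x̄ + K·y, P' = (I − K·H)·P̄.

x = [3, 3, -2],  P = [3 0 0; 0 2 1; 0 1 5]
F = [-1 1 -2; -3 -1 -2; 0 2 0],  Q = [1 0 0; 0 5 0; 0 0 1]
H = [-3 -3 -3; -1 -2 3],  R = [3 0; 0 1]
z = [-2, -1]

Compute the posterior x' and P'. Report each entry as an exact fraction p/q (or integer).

x' = [12028/3595, -29591/14380, -7781/14380]
P' = [67727/21570 -52511/21570 -12401/21570; -52511/21570 88231/43140 20881/43140; -12401/21570 20881/43140 8491/43140]

x̄ = F·x = [4, -8, 6]
P̄ = F·P·Fᵀ + Q = [22 27 0; 27 58 -8; 0 -8 9]
y = z − H·x̄ = [4, -31]
S = H·P̄·Hᵀ + R = [1146 600; 600 540]
K = P̄·Hᵀ·S⁻¹ = [-563/4314 46/10785; -409/4314 -8797/43140; -457/4314 8513/43140]
x' = x̄ + K·y = [12028/3595, -29591/14380, -7781/14380]
P' = (I − K·H)·P̄ = [67727/21570 -52511/21570 -12401/21570; -52511/21570 88231/43140 20881/43140; -12401/21570 20881/43140 8491/43140]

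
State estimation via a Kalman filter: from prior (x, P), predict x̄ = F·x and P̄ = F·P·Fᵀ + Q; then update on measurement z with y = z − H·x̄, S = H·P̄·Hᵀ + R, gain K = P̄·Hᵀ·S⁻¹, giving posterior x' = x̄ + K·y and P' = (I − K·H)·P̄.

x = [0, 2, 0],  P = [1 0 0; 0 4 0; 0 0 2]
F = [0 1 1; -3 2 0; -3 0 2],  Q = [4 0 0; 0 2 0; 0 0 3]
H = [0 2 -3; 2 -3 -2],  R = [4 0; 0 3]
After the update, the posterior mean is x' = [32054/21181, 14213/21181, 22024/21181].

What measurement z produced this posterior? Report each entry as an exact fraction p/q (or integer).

z = [-2, -1]

x̄ = F·x = [2, 4, 0]
P̄ = F·P·Fᵀ + Q = [10 8 4; 8 27 9; 4 9 20]
S = H·P̄·Hᵀ + R = [184 11; 11 346]
K = P̄·Hᵀ·S⁻¹ = [1516/63543 -2252/63543; 10255/63543 -15569/63543; -13883/63543 -10394/63543]
x' − x̄ = [-10308/21181, -70511/21181, 22024/21181] = K·y
y = (KᵀK)⁻¹·Kᵀ·(x' − x̄) = [-10, 7]
z = y + H·x̄ = [-10, 7] + [8, -8] = [-2, -1]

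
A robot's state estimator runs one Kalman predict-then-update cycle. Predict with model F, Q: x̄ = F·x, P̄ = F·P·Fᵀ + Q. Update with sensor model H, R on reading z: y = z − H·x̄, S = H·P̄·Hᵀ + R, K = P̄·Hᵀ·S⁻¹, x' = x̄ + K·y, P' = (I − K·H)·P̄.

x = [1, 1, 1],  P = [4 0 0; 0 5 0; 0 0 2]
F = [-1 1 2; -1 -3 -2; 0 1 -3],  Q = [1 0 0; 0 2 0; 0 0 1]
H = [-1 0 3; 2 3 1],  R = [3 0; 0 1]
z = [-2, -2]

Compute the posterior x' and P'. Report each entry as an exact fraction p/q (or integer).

x̄ = F·x = [2, -6, -2]
P̄ = F·P·Fᵀ + Q = [18 -19 -7; -19 59 -3; -7 -3 24]
y = z − H·x̄ = [6, 14]
S = H·P̄·Hᵀ + R = [279 31; 31 354]
K = P̄·Hᵀ·S⁻¹ = [-12938/97805 -213/3155; -676/97805 1214/3155; 5587/19561 -14/631]
x' = x̄ + K·y = [5108/19561, -12802/19561, -11676/19561]
P' = (I − K·H)·P̄ = [1071024/97805 -830907/97805 68814/19561; -830907/97805 659031/97805 -55529/19561; 68814/19561 -55529/19561 28525/19561]

x' = [5108/19561, -12802/19561, -11676/19561]
P' = [1071024/97805 -830907/97805 68814/19561; -830907/97805 659031/97805 -55529/19561; 68814/19561 -55529/19561 28525/19561]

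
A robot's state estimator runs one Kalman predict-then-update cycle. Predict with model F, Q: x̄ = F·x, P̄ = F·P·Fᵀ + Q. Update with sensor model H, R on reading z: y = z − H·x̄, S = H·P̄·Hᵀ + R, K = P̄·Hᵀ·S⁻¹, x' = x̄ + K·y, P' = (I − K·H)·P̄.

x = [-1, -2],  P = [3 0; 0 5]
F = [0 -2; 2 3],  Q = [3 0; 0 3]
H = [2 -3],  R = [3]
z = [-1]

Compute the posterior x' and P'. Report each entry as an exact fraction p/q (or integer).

x' = [-508/995, -8/199]
P' = [4389/995 558/199; 558/199 420/199]

x̄ = F·x = [4, -8]
P̄ = F·P·Fᵀ + Q = [23 -30; -30 60]
y = z − H·x̄ = [-33]
S = H·P̄·Hᵀ + R = [995]
K = P̄·Hᵀ·S⁻¹ = [136/995; -48/199]
x' = x̄ + K·y = [-508/995, -8/199]
P' = (I − K·H)·P̄ = [4389/995 558/199; 558/199 420/199]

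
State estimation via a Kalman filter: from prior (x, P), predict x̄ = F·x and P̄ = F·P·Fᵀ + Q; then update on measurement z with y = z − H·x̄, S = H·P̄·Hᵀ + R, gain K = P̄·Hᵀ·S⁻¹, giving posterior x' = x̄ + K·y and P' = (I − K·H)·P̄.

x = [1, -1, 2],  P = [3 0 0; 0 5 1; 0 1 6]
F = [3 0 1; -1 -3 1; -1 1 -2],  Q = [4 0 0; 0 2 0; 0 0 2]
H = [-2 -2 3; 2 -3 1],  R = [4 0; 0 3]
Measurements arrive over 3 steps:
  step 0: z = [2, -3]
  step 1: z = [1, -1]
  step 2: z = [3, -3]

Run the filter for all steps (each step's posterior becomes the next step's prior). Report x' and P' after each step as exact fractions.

step 0: x̄ = F·x = [5, 4, -6]
step 0: P̄ = F·P·Fᵀ + Q = [37 -6 -20; -6 50 -17; -20 -17 30]
step 0: y = z − H·x̄ = [38, 5]
step 0: S = H·P̄·Hᵀ + R = [1018 337; 337 725]
step 0: K = P̄·Hᵀ·S⁻¹ = [-112714/624481 114410/624481; -40452/624481 -135379/624481; 9553/56771 -1230/56771]
step 0: x' = x̄ + K·y = [-588677/624481, 283853/624481, 16238/56771]
step 0: P' = (I − K·H)·P̄ = [1117169/624481 1065258/624481 118606/56771; 1065258/624481 1368381/624481 142590/56771; 118606/56771 142590/56771 16988/5161]
step 1: x̄ = F·x = [-1587413/624481, -84264/624481, 39638/48037]
step 1: P̄ = F·P·Fᵀ + Q = [22435989/624481 -12979419/624481 -910077/48037; -12979419/624481 11108384/624481 562734/48037; -910077/48037 562734/48037 674684/48037]
step 1: y = z − H·x̄ = [-387705/56771, 1782259/624481]
step 1: S = H·P̄·Hᵀ + R = [1371600/5161 -13684980/56771; -13684980/56771 264899519/624481]
step 1: K = P̄·Hᵀ·S⁻¹ = [-636400993/3790340000 33413667/189517000; -203796367/4264132500 -15872609/71068875; 1018750121/5685510000 -3528633/94758500]
step 1: x' = x̄ + K·y = [-135261409/151613600, -25354757/56855100, -38268509/75806800]
step 1: P' = (I − K·H)·P̄ = [3705637161/3790340000 376518451/473792500 1814994261/1895170000; 376518451/473792500 1245191138/1066033125 884648653/710688750; 1814994261/1895170000 884648653/710688750 1617741361/947585000]
step 2: x̄ = F·x = [-96464249/30322720, 261562447/151613600, 662168279/454840800]
step 2: P̄ = F·P·Fᵀ + Q = [3070519641/151613600 -7729935183/758068000 -21428515831/2274204000; -7729935183/758068000 40107550729/3790340000 20162834251/3790340000; -21428515831/2274204000 20162834251/3790340000 280986115321/34113060000]
step 2: y = z − H·x̄ = [-25953803/6064544, 1610649407/227420400]
step 2: S = H·P̄·Hᵀ + R = [1025677665/6064544 -995260613/9096816; -995260613/9096816 2048791395169/8528265000]
step 2: K = P̄·Hᵀ·S⁻¹ = [-33257836056829/195537836896007 35051879508330/195537836896007; -50259267775297/977689184480035 -42685610014608/195537836896007; 170603875346149/977689184480035 -6084414283852/195537836896007]
step 2: x' = x̄ + K·y = [-231478863655855/195537836896007, 390238160311924/977689184480035, 477770967817717/977689184480035]
step 2: P' = (I − K·H)·P̄ = [189389377516494/195537836896007 152373822904238/195537836896007 183498352204716/195537836896007; 152373822904238/195537836896007 1116395470817956/977689184480035 1185164033192368/977689184480035; 183498352204716/195537836896007 1185164033192368/977689184480035 1629242363272164/977689184480035]

step 0: x' = [-588677/624481, 283853/624481, 16238/56771], P' = [1117169/624481 1065258/624481 118606/56771; 1065258/624481 1368381/624481 142590/56771; 118606/56771 142590/56771 16988/5161]
step 1: x' = [-135261409/151613600, -25354757/56855100, -38268509/75806800], P' = [3705637161/3790340000 376518451/473792500 1814994261/1895170000; 376518451/473792500 1245191138/1066033125 884648653/710688750; 1814994261/1895170000 884648653/710688750 1617741361/947585000]
step 2: x' = [-231478863655855/195537836896007, 390238160311924/977689184480035, 477770967817717/977689184480035], P' = [189389377516494/195537836896007 152373822904238/195537836896007 183498352204716/195537836896007; 152373822904238/195537836896007 1116395470817956/977689184480035 1185164033192368/977689184480035; 183498352204716/195537836896007 1185164033192368/977689184480035 1629242363272164/977689184480035]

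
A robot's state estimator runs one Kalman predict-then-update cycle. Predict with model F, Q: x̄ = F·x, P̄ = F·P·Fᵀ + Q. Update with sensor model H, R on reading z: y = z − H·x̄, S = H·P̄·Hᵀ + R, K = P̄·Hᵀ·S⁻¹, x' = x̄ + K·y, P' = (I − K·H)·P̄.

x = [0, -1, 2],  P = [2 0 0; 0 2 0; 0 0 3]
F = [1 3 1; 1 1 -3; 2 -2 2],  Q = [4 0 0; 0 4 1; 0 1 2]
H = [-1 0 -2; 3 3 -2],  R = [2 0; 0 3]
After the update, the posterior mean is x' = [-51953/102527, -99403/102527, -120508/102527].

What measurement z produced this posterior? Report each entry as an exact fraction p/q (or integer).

z = [3, -2]

x̄ = F·x = [-1, -7, 6]
P̄ = F·P·Fᵀ + Q = [27 -1 -2; -1 35 -17; -2 -17 30]
S = H·P̄·Hᵀ + R = [141 152; 152 891]
K = P̄·Hᵀ·S⁻¹ = [-32957/102527 15058/102527; 10513/102527 13856/102527; -33894/102527 -7681/102527]
x' − x̄ = [50574/102527, 618286/102527, -735670/102527] = K·y
y = (KᵀK)⁻¹·Kᵀ·(x' − x̄) = [14, 34]
z = y + H·x̄ = [14, 34] + [-11, -36] = [3, -2]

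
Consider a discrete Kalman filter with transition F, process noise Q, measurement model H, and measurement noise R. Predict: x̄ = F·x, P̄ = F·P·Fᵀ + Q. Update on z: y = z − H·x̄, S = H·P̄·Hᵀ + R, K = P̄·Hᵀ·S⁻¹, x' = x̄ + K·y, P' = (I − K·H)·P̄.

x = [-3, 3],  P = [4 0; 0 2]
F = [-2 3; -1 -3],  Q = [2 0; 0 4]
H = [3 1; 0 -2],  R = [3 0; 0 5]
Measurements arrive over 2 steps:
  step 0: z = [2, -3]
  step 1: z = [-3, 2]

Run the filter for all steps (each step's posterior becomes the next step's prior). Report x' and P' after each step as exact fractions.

step 0: x̄ = F·x = [15, -6]
step 0: P̄ = F·P·Fᵀ + Q = [36 -10; -10 26]
step 0: y = z − H·x̄ = [-37, -15]
step 0: S = H·P̄·Hᵀ + R = [293 8; 8 109]
step 0: K = P̄·Hᵀ·S⁻¹ = [10522/31873 5076/31873; -20/31873 -15204/31873]
step 0: x' = x̄ + K·y = [12641/31873, 37562/31873]
step 0: P' = (I − K·H)·P̄ = [14752/31873 -12690/31873; -12690/31873 38010/31873]
step 1: x̄ = F·x = [87404/31873, -125327/31873]
step 1: P̄ = F·P·Fᵀ + Q = [617124/31873 -350656/31873; -350656/31873 408194/31873]
step 1: y = z − H·x̄ = [-232504/31873, -186908/31873]
step 1: S = H·P̄·Hᵀ + R = [3953993/31873 1287548/31873; 1287548/31873 1792141/31873]
step 1: K = P̄·Hᵀ·S⁻¹ = [56051260/170311333 26377776/170311333; -3218870/170311333 -75270684/170311333]
step 1: x' = x̄ + K·y = [-96522692/170311333, -204797643/170311333]
step 1: P' = (I − K·H)·P̄ = [78032740/170311333 -65944440/170311333; -65944440/170311333 188176710/170311333]

step 0: x' = [12641/31873, 37562/31873], P' = [14752/31873 -12690/31873; -12690/31873 38010/31873]
step 1: x' = [-96522692/170311333, -204797643/170311333], P' = [78032740/170311333 -65944440/170311333; -65944440/170311333 188176710/170311333]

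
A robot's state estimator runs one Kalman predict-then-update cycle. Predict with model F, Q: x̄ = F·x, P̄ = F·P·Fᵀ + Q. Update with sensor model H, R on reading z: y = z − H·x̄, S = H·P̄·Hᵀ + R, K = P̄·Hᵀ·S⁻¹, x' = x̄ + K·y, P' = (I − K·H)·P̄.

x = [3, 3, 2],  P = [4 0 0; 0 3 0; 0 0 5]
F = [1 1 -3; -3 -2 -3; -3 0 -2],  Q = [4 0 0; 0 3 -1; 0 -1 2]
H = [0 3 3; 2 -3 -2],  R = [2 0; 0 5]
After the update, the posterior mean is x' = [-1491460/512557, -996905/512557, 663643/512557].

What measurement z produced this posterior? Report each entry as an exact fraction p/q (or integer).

x̄ = F·x = [0, -21, -13]
P̄ = F·P·Fᵀ + Q = [56 27 18; 27 96 65; 18 65 58]
S = H·P̄·Hᵀ + R = [2558 -1917; -1917 1637]
K = P̄·Hᵀ·S⁻¹ = [211410/512557 246005/512557; 92883/512557 -5201/512557; 76878/512557 3923/512557]
x' − x̄ = [-1491460/512557, 9766792/512557, 7326884/512557] = K·y
y = (KᵀK)⁻¹·Kᵀ·(x' − x̄) = [100, -92]
z = y + H·x̄ = [100, -92] + [-102, 89] = [-2, -3]

z = [-2, -3]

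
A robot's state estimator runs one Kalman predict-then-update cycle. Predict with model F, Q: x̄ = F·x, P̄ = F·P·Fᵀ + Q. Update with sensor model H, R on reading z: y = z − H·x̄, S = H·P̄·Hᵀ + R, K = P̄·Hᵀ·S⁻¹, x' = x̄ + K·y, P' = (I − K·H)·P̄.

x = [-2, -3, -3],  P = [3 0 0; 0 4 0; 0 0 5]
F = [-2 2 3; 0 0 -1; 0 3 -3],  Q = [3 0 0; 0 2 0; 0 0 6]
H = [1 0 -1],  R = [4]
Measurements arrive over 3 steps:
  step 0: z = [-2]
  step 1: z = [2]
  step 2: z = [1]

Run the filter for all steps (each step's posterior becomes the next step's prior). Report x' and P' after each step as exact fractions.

step 0: x' = [-1426/209, 357/209, -972/209], P' = [6475/209 -225/209 6087/209; -225/209 563/209 -105/209; 6087/209 -105/209 6519/209]
step 1: x' = [477295/59068, 63513/118136, 366669/59068], P' = [834387/29534 87309/59068 801705/29534; 87309/59068 421423/118136 141399/59068; 801705/29534 141399/59068 886323/29534]
step 2: x' = [-63198918/21093037, -35968929/21093037, -87370887/21093037], P' = [2005214431/63279111 14957324/21093037 640204549/21093037; 14957324/21093037 75772076/21093037 34391076/21093037; 640204549/21093037 34391076/21093037 695746377/21093037]

step 0: x̄ = F·x = [-11, 3, 0]
step 0: P̄ = F·P·Fᵀ + Q = [76 -15 -21; -15 7 15; -21 15 87]
step 0: y = z − H·x̄ = [9]
step 0: S = H·P̄·Hᵀ + R = [209]
step 0: K = P̄·Hᵀ·S⁻¹ = [97/209; -30/209; -108/209]
step 0: x' = x̄ + K·y = [-1426/209, 357/209, -972/209]
step 0: P' = (I − K·H)·P̄ = [6475/209 -225/209 6087/209; -225/209 563/209 -105/209; 6087/209 -105/209 6519/209]
step 1: x̄ = F·x = [650/209, 972/209, 3987/209]
step 1: P̄ = F·P·Fᵀ + Q = [14946/209 -7173/209 -17736/209; -7173/209 6937/209 19872/209; -17736/209 19872/209 66882/209]
step 1: y = z − H·x̄ = [3755/209]
step 1: S = H·P̄·Hᵀ + R = [118136/209]
step 1: K = P̄·Hᵀ·S⁻¹ = [16341/59068; -27045/118136; -42309/59068]
step 1: x' = x̄ + K·y = [477295/59068, 63513/118136, 366669/59068]
step 1: P' = (I − K·H)·P̄ = [834387/29534 87309/59068 801705/29534; 87309/59068 421423/118136 141399/59068; 801705/29534 141399/59068 886323/29534]
step 2: x̄ = F·x = [104465/29534, -366669/59068, -2009475/118136]
step 2: P̄ = F·P·Fᵀ + Q = [1351589/14767 -598479/14767 -2584371/29534; -598479/14767 945391/29534 4893741/59068; -2584371/29534 4893741/59068 31318887/118136]
step 2: y = z − H·x̄ = [-2309199/118136]
step 2: S = H·P̄·Hᵀ + R = [63279111/118136]
step 2: K = P̄·Hᵀ·S⁻¹ = [21150196/63279111; -4858438/21093037; -13885457/21093037]
step 2: x' = x̄ + K·y = [-63198918/21093037, -35968929/21093037, -87370887/21093037]
step 2: P' = (I − K·H)·P̄ = [2005214431/63279111 14957324/21093037 640204549/21093037; 14957324/21093037 75772076/21093037 34391076/21093037; 640204549/21093037 34391076/21093037 695746377/21093037]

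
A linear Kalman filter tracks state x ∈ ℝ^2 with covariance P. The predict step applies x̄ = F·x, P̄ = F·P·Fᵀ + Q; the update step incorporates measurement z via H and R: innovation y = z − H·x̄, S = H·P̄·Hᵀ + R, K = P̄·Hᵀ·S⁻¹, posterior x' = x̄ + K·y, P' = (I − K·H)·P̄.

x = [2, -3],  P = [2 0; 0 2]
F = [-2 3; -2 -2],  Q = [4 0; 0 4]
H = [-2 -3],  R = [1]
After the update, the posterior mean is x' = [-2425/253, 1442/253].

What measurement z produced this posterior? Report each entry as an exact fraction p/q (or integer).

z = [2]

x̄ = F·x = [-13, 2]
P̄ = F·P·Fᵀ + Q = [30 -4; -4 20]
S = H·P̄·Hᵀ + R = [253]
K = P̄·Hᵀ·S⁻¹ = [-48/253; -52/253]
x' − x̄ = [864/253, 936/253] = K·y
y = (KᵀK)⁻¹·Kᵀ·(x' − x̄) = [-18]
z = y + H·x̄ = [-18] + [20] = [2]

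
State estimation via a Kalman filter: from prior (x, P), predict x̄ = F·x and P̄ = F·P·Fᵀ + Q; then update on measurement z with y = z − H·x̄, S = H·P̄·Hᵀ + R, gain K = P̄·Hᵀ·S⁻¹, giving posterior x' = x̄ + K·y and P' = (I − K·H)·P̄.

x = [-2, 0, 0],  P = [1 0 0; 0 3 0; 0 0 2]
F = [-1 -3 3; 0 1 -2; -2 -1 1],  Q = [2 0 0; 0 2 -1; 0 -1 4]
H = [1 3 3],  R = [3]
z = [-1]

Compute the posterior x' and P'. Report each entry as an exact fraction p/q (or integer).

x̄ = F·x = [2, 0, 4]
P̄ = F·P·Fᵀ + Q = [48 -21 17; -21 13 -8; 17 -8 13]
y = z − H·x̄ = [-15]
S = H·P̄·Hᵀ + R = [117]
K = P̄·Hᵀ·S⁻¹ = [4/13; -2/39; 32/117]
x' = x̄ + K·y = [-34/13, 10/13, -4/39]
P' = (I − K·H)·P̄ = [480/13 -249/13 93/13; -249/13 165/13 -248/39; 93/13 -248/39 497/117]

x' = [-34/13, 10/13, -4/39]
P' = [480/13 -249/13 93/13; -249/13 165/13 -248/39; 93/13 -248/39 497/117]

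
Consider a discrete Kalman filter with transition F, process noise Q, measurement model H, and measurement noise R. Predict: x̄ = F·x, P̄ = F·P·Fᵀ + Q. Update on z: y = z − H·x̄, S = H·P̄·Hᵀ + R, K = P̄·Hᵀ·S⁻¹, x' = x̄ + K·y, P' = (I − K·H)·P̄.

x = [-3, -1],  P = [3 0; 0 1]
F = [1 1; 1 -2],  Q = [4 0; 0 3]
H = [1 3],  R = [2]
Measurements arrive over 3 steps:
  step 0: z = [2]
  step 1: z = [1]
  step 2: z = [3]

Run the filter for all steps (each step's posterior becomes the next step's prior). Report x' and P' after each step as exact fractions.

step 0: x̄ = F·x = [-4, -1]
step 0: P̄ = F·P·Fᵀ + Q = [8 1; 1 10]
step 0: y = z − H·x̄ = [9]
step 0: S = H·P̄·Hᵀ + R = [106]
step 0: K = P̄·Hᵀ·S⁻¹ = [11/106; 31/106]
step 0: x' = x̄ + K·y = [-325/106, 173/106]
step 0: P' = (I − K·H)·P̄ = [727/106 -235/106; -235/106 99/106]
step 1: x̄ = F·x = [-76/53, -671/106]
step 1: P̄ = F·P·Fᵀ + Q = [390/53 382/53; 382/53 2381/106]
step 1: y = z − H·x̄ = [2271/106]
step 1: S = H·P̄·Hᵀ + R = [27005/106]
step 1: K = P̄·Hᵀ·S⁻¹ = [3072/27005; 7907/27005]
step 1: x' = x̄ + K·y = [27092/27005, -1543/27005]
step 1: P' = (I − K·H)·P̄ = [109686/27005 -34514/27005; -34514/27005 16776/27005]
step 2: x̄ = F·x = [25549/27005, 30178/27005]
step 2: P̄ = F·P·Fᵀ + Q = [165454/27005 110648/27005; 110648/27005 395861/27005]
step 2: y = z − H·x̄ = [-3188/2455]
step 2: S = H·P̄·Hᵀ + R = [404191/2455]
step 2: K = P̄·Hᵀ·S⁻¹ = [45218/404191; 118021/404191]
step 2: x' = x̄ + K·y = [3560477/4446101, 3282654/4446101]
step 2: P' = (I − K·H)·P̄ = [18078890/4446101 -5694698/4446101; -5694698/4446101 2763720/4446101]

step 0: x' = [-325/106, 173/106], P' = [727/106 -235/106; -235/106 99/106]
step 1: x' = [27092/27005, -1543/27005], P' = [109686/27005 -34514/27005; -34514/27005 16776/27005]
step 2: x' = [3560477/4446101, 3282654/4446101], P' = [18078890/4446101 -5694698/4446101; -5694698/4446101 2763720/4446101]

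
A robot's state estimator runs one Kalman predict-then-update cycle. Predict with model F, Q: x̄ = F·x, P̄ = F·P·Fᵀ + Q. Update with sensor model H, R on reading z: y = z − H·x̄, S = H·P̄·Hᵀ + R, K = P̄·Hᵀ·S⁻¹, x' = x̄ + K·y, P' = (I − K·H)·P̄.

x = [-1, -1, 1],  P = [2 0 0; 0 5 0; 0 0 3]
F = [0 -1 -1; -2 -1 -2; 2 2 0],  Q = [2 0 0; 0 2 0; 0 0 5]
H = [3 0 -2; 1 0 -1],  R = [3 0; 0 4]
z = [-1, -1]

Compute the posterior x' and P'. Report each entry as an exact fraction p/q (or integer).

x̄ = F·x = [0, 1, -4]
P̄ = F·P·Fᵀ + Q = [10 11 -10; 11 27 -18; -10 -18 33]
y = z − H·x̄ = [-9, -5]
S = H·P̄·Hᵀ + R = [345 146; 146 67]
K = P̄·Hᵀ·S⁻¹ = [430/1799 -400/1799; 389/1799 -69/1799; -22/257 -117/257]
x' = x̄ + K·y = [-1870/1799, -1357/1799, -245/257]
P' = (I − K·H)·P̄ = [4490/1799 1719/1799 870/257; 1719/1799 23733/1799 285/257; 870/257 285/257 1338/257]

x' = [-1870/1799, -1357/1799, -245/257]
P' = [4490/1799 1719/1799 870/257; 1719/1799 23733/1799 285/257; 870/257 285/257 1338/257]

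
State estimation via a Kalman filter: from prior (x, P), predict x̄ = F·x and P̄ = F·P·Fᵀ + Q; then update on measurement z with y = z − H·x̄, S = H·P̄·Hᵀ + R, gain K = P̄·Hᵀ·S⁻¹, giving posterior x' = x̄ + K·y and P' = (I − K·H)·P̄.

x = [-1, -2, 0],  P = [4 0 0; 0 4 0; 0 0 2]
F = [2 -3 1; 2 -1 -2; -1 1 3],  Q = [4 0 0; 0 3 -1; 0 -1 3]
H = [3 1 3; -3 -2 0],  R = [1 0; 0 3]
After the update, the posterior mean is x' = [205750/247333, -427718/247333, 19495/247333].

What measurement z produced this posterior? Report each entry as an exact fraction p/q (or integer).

x̄ = F·x = [4, 0, -1]
P̄ = F·P·Fᵀ + Q = [58 24 -14; 24 31 -25; -14 -25 29]
S = H·P̄·Hᵀ + R = [557 -524; -524 937]
K = P̄·Hᵀ·S⁻¹ = [29844/247333 -41910/247333; -43980/247333 -59966/247333; 66948/247333 61724/247333]
x' − x̄ = [-783582/247333, -427718/247333, 266828/247333] = K·y
y = (KᵀK)⁻¹·Kᵀ·(x' − x̄) = [-8, 13]
z = y + H·x̄ = [-8, 13] + [9, -12] = [1, 1]

z = [1, 1]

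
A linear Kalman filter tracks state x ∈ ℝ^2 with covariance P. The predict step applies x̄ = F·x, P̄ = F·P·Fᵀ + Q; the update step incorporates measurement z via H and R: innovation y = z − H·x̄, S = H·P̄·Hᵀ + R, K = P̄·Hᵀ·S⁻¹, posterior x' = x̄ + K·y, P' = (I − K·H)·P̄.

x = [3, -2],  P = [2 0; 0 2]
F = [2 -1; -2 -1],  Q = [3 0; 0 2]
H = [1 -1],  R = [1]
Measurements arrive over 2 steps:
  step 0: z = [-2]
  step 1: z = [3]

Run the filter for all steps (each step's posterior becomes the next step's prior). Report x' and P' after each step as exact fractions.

step 0: x' = [1, 50/19], P' = [7/2 3; 3 66/19]
step 1: x' = [-1105/1178, -2329/589], P' = [3123/1178 1381/589; 1381/589 1780/589]

step 0: x̄ = F·x = [8, -4]
step 0: P̄ = F·P·Fᵀ + Q = [13 -6; -6 12]
step 0: y = z − H·x̄ = [-14]
step 0: S = H·P̄·Hᵀ + R = [38]
step 0: K = P̄·Hᵀ·S⁻¹ = [1/2; -9/19]
step 0: x' = x̄ + K·y = [1, 50/19]
step 0: P' = (I − K·H)·P̄ = [7/2 3; 3 66/19]
step 1: x̄ = F·x = [-12/19, -88/19]
step 1: P̄ = F·P·Fᵀ + Q = [161/19 -200/19; -200/19 598/19]
step 1: y = z − H·x̄ = [-1]
step 1: S = H·P̄·Hᵀ + R = [62]
step 1: K = P̄·Hᵀ·S⁻¹ = [19/62; -21/31]
step 1: x' = x̄ + K·y = [-1105/1178, -2329/589]
step 1: P' = (I − K·H)·P̄ = [3123/1178 1381/589; 1381/589 1780/589]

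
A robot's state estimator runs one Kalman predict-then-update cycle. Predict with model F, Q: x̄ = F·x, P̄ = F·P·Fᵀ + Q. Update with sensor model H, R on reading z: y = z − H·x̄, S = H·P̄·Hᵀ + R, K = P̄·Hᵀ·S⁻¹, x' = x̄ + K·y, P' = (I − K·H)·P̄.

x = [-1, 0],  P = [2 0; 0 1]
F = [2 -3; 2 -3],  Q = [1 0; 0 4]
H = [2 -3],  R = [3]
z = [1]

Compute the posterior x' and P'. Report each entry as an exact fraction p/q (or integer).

x̄ = F·x = [-2, -2]
P̄ = F·P·Fᵀ + Q = [18 17; 17 21]
y = z − H·x̄ = [-1]
S = H·P̄·Hᵀ + R = [60]
K = P̄·Hᵀ·S⁻¹ = [-1/4; -29/60]
x' = x̄ + K·y = [-7/4, -91/60]
P' = (I − K·H)·P̄ = [57/4 39/4; 39/4 419/60]

x' = [-7/4, -91/60]
P' = [57/4 39/4; 39/4 419/60]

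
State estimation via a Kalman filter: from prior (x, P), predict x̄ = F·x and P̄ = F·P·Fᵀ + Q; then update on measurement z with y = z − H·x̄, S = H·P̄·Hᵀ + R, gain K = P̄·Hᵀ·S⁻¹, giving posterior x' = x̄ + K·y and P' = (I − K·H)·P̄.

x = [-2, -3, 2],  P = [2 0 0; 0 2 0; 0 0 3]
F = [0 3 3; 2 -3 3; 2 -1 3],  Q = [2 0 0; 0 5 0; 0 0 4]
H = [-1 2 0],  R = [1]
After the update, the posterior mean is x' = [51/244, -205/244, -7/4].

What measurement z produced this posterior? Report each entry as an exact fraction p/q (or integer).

z = [-2]

x̄ = F·x = [-3, 11, 5]
P̄ = F·P·Fᵀ + Q = [47 9 21; 9 58 41; 21 41 41]
S = H·P̄·Hᵀ + R = [244]
K = P̄·Hᵀ·S⁻¹ = [-29/244; 107/244; 1/4]
x' − x̄ = [783/244, -2889/244, -27/4] = K·y
y = (KᵀK)⁻¹·Kᵀ·(x' − x̄) = [-27]
z = y + H·x̄ = [-27] + [25] = [-2]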